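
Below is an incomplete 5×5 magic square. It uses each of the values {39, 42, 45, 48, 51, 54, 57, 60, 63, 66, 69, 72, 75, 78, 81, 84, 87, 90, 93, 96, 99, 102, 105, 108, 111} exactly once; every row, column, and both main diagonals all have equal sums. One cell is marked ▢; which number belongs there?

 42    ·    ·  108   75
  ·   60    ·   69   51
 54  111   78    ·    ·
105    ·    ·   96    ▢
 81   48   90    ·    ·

The 25 entries sum to 1875, so each line sums to 1875/5 = 375.
Column 1: 42 + 54 + 105 + 81 + ? = 375, so (2,1) = 93.
Main diagonal: 42 + 60 + 78 + 96 + ? = 375, so (5,5) = 99.
Anti-diagonal must total 375; the given cells sum to 303, so (4,2) = 72.
The remaining cell in row 2 is (2,3) = 375 − 273 = 102.
Row 5 needs 375; the known cells sum to 318, so (5,4) = 57.
Using column 2: 60 + 111 + 72 + 48 + ? → (1,2) = 375 − 291 = 84.
Using column 4: 108 + 69 + 96 + 57 + ? → (3,4) = 375 − 330 = 45.
The remaining cell in row 1 is (1,3) = 375 − 309 = 66.
Row 3: 54 + 111 + 78 + 45 + ? = 375, so (3,5) = 87.
Using column 3: 66 + 102 + 78 + 90 + ? → (4,3) = 375 − 336 = 39.
Column 5: 75 + 51 + 87 + 99 + ? = 375, so (4,5) = 63.

63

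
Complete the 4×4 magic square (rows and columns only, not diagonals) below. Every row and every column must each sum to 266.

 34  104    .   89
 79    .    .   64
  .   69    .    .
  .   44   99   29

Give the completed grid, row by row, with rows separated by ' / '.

Row 1 must total 266; the given cells sum to 227, so (1,3) = 39.
From row 4, 266 − (44 + 99 + 29) gives (4,1) = 94.
Column 1: 34 + 79 + 94 + ? = 266, so (3,1) = 59.
Column 2: 104 + 69 + 44 + ? = 266, so (2,2) = 49.
Column 4 needs 266; the known cells sum to 182, so (3,4) = 84.
The remaining cell in row 2 is (2,3) = 266 − 192 = 74.
Row 3 needs 266; the known cells sum to 212, so (3,3) = 54.

34 104 39 89 / 79 49 74 64 / 59 69 54 84 / 94 44 99 29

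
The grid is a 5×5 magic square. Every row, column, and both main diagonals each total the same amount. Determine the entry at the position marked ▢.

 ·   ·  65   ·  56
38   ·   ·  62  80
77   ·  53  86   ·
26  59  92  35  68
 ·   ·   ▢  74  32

Row 4 is complete and sums to 280; that is the magic constant.
Column 4 needs 280; the known cells sum to 257, so (1,4) = 23.
Column 5 must total 280; the given cells sum to 236, so (3,5) = 44.
From anti-diagonal, 280 − (56 + 62 + 53 + 59) gives (5,1) = 50.
Row 3 needs 280; the known cells sum to 260, so (3,2) = 20.
From column 1, 280 − (38 + 77 + 26 + 50) gives (1,1) = 89.
Main diagonal needs 280; the known cells sum to 209, so (2,2) = 71.
From row 1, 280 − (89 + 65 + 23 + 56) gives (1,2) = 47.
The remaining cell in row 2 is (2,3) = 280 − 251 = 29.
Column 2 must total 280; the given cells sum to 197, so (5,2) = 83.
The remaining cell in column 3 is (5,3) = 280 − 239 = 41.

41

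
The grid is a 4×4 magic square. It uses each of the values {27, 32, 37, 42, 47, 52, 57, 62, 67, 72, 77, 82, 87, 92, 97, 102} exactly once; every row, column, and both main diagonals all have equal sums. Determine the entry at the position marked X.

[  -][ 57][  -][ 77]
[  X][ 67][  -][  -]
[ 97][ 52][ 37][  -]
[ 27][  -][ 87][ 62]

42

The 16 entries sum to 1032, so each line sums to 1032/4 = 258.
Row 3: 97 + 52 + 37 + ? = 258, so (3,4) = 72.
Row 4 needs 258; the known cells sum to 176, so (4,2) = 82.
From column 4, 258 − (77 + 72 + 62) gives (2,4) = 47.
Main diagonal must total 258; the given cells sum to 166, so (1,1) = 92.
From anti-diagonal, 258 − (77 + 52 + 27) gives (2,3) = 102.
Row 1 must total 258; the given cells sum to 226, so (1,3) = 32.
Row 2 needs 258; the known cells sum to 216, so (2,1) = 42.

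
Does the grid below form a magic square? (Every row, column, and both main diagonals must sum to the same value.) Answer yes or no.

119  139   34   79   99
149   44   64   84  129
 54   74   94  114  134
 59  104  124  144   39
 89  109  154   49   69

Row 1: 119 + 139 + 34 + 79 + 99 = 470.
Row 2: 149 + 44 + 64 + 84 + 129 = 470.
Row 3: 54 + 74 + 94 + 114 + 134 = 470.
Row 4: 59 + 104 + 124 + 144 + 39 = 470.
Row 5: 89 + 109 + 154 + 49 + 69 = 470.
Column 1: 119 + 149 + 54 + 59 + 89 = 470.
Column 2: 139 + 44 + 74 + 104 + 109 = 470.
Column 3: 34 + 64 + 94 + 124 + 154 = 470.
Column 4: 79 + 84 + 114 + 144 + 49 = 470.
Column 5: 99 + 129 + 134 + 39 + 69 = 470.
Main diagonal: 119 + 44 + 94 + 144 + 69 = 470.
Anti-diagonal: 99 + 84 + 94 + 104 + 89 = 470.
All lines sum to 470.

Yes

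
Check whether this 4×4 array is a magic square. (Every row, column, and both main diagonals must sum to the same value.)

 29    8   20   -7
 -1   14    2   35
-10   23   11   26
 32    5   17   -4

Row 1: 29 + 8 + 20 + (-7) = 50.
Row 2: -1 + 14 + 2 + 35 = 50.
Row 3: -10 + 23 + 11 + 26 = 50.
Row 4: 32 + 5 + 17 + (-4) = 50.
Column 1: 29 + (-1) + (-10) + 32 = 50.
Column 2: 8 + 14 + 23 + 5 = 50.
Column 3: 20 + 2 + 11 + 17 = 50.
Column 4: -7 + 35 + 26 + (-4) = 50.
Main diagonal: 29 + 14 + 11 + (-4) = 50.
Anti-diagonal: -7 + 2 + 23 + 32 = 50.
All lines sum to 50.

Yes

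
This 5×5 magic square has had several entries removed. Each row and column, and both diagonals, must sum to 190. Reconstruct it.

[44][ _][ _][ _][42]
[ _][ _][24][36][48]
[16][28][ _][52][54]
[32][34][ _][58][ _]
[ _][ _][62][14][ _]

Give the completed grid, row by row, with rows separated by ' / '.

44 56 18 30 42 / 60 22 24 36 48 / 16 28 40 52 54 / 32 34 46 58 20 / 38 50 62 14 26

The remaining cell in row 3 is (3,3) = 190 − 150 = 40.
Column 4: 36 + 52 + 58 + 14 + ? = 190, so (1,4) = 30.
The remaining cell in anti-diagonal is (5,1) = 190 − 152 = 38.
Using column 1: 44 + 16 + 32 + 38 + ? → (2,1) = 190 − 130 = 60.
Row 2 must total 190; the given cells sum to 168, so (2,2) = 22.
Main diagonal must total 190; the given cells sum to 164, so (5,5) = 26.
Row 5 needs 190; the known cells sum to 140, so (5,2) = 50.
From column 2, 190 − (22 + 28 + 34 + 50) gives (1,2) = 56.
Column 5 must total 190; the given cells sum to 170, so (4,5) = 20.
From row 1, 190 − (44 + 56 + 30 + 42) gives (1,3) = 18.
Using row 4: 32 + 34 + 58 + 20 + ? → (4,3) = 190 − 144 = 46.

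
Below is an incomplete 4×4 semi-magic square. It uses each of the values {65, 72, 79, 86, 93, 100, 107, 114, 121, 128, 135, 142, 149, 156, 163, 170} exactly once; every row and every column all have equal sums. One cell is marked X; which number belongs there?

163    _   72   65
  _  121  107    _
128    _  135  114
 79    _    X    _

156

The 16 entries sum to 1880, so each line sums to 1880/4 = 470.
From row 1, 470 − (163 + 72 + 65) gives (1,2) = 170.
Row 3: 128 + 135 + 114 + ? = 470, so (3,2) = 93.
Column 1 must total 470; the given cells sum to 370, so (2,1) = 100.
Using column 2: 170 + 121 + 93 + ? → (4,2) = 470 − 384 = 86.
Column 3: 72 + 107 + 135 + ? = 470, so (4,3) = 156.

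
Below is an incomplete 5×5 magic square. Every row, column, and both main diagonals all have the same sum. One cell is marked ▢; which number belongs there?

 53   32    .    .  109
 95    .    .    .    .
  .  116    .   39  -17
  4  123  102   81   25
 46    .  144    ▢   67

88

Row 4 is complete and sums to 335; that is the magic constant.
From column 1, 335 − (53 + 95 + 4 + 46) gives (3,1) = 137.
Using column 5: 109 + (-17) + 25 + 67 + ? → (2,5) = 335 − 184 = 151.
Using row 3: 137 + 116 + 39 + (-17) + ? → (3,3) = 335 − 275 = 60.
Main diagonal must total 335; the given cells sum to 261, so (2,2) = 74.
Anti-diagonal must total 335; the given cells sum to 338, so (2,4) = -3.
Row 2: 95 + 74 + (-3) + 151 + ? = 335, so (2,3) = 18.
The remaining cell in column 2 is (5,2) = 335 − 345 = -10.
Column 3 must total 335; the given cells sum to 324, so (1,3) = 11.
Using row 1: 53 + 32 + 11 + 109 + ? → (1,4) = 335 − 205 = 130.
Row 5: 46 + (-10) + 144 + 67 + ? = 335, so (5,4) = 88.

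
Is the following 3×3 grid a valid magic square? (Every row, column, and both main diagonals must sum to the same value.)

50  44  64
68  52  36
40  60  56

Row 1: 50 + 44 + 64 = 158.
Row 2: 68 + 52 + 36 = 156.
Row 3: 40 + 60 + 56 = 156.
Column 1: 50 + 68 + 40 = 158.
Column 2: 44 + 52 + 60 = 156.
Column 3: 64 + 36 + 56 = 156.
Main diagonal: 50 + 52 + 56 = 158.
Anti-diagonal: 64 + 52 + 40 = 156.

No — row 1 sums to 158 but row 3 sums to 156.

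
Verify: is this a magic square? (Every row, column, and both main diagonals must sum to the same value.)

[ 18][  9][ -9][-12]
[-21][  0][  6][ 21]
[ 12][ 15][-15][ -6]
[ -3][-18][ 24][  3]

Row 1: 18 + 9 + (-9) + (-12) = 6.
Row 2: -21 + 0 + 6 + 21 = 6.
Row 3: 12 + 15 + (-15) + (-6) = 6.
Row 4: -3 + (-18) + 24 + 3 = 6.
Column 1: 18 + (-21) + 12 + (-3) = 6.
Column 2: 9 + 0 + 15 + (-18) = 6.
Column 3: -9 + 6 + (-15) + 24 = 6.
Column 4: -12 + 21 + (-6) + 3 = 6.
Main diagonal: 18 + 0 + (-15) + 3 = 6.
Anti-diagonal: -12 + 6 + 15 + (-3) = 6.
All lines sum to 6.

Yes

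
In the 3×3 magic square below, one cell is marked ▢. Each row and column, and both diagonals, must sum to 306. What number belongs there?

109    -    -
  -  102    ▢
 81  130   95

Column 1 must total 306; the given cells sum to 190, so (2,1) = 116.
Using column 2: 102 + 130 + ? → (1,2) = 306 − 232 = 74.
From anti-diagonal, 306 − (102 + 81) gives (1,3) = 123.
Using row 2: 116 + 102 + ? → (2,3) = 306 − 218 = 88.

88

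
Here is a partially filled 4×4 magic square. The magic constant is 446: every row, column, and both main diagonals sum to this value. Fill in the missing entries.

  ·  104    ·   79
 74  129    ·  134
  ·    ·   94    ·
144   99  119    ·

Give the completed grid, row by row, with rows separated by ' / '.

From row 2, 446 − (74 + 129 + 134) gives (2,3) = 109.
The remaining cell in row 4 is (4,4) = 446 − 362 = 84.
Column 2: 104 + 129 + 99 + ? = 446, so (3,2) = 114.
Column 3 needs 446; the known cells sum to 322, so (1,3) = 124.
Column 4 must total 446; the given cells sum to 297, so (3,4) = 149.
Main diagonal must total 446; the given cells sum to 307, so (1,1) = 139.
Using row 3: 114 + 94 + 149 + ? → (3,1) = 446 − 357 = 89.

139 104 124 79 / 74 129 109 134 / 89 114 94 149 / 144 99 119 84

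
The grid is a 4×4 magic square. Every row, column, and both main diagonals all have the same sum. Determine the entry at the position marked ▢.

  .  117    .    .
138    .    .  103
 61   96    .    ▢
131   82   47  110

Row 4 is complete and sums to 370; that is the magic constant.
Column 1 must total 370; the given cells sum to 330, so (1,1) = 40.
Column 2: 117 + 96 + 82 + ? = 370, so (2,2) = 75.
Main diagonal needs 370; the known cells sum to 225, so (3,3) = 145.
Row 2 must total 370; the given cells sum to 316, so (2,3) = 54.
From row 3, 370 − (61 + 96 + 145) gives (3,4) = 68.

68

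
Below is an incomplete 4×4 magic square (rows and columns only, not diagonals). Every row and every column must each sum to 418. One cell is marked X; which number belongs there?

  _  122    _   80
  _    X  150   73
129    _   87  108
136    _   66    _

Row 3 must total 418; the given cells sum to 324, so (3,2) = 94.
Column 3 needs 418; the known cells sum to 303, so (1,3) = 115.
Column 4 needs 418; the known cells sum to 261, so (4,4) = 157.
Row 1 needs 418; the known cells sum to 317, so (1,1) = 101.
From row 4, 418 − (136 + 66 + 157) gives (4,2) = 59.
Using column 1: 101 + 129 + 136 + ? → (2,1) = 418 − 366 = 52.
Column 2 must total 418; the given cells sum to 275, so (2,2) = 143.

143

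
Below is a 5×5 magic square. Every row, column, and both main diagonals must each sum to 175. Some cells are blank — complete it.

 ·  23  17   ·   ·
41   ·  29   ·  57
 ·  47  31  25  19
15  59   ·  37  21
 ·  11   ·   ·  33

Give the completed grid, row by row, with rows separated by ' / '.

39 23 17 51 45 / 41 35 29 13 57 / 53 47 31 25 19 / 15 59 43 37 21 / 27 11 55 49 33

The remaining cell in row 3 is (3,1) = 175 − 122 = 53.
Row 4: 15 + 59 + 37 + 21 + ? = 175, so (4,3) = 43.
The remaining cell in column 2 is (2,2) = 175 − 140 = 35.
Column 3 must total 175; the given cells sum to 120, so (5,3) = 55.
Column 5: 57 + 19 + 21 + 33 + ? = 175, so (1,5) = 45.
The remaining cell in main diagonal is (1,1) = 175 − 136 = 39.
Row 1 must total 175; the given cells sum to 124, so (1,4) = 51.
Using row 2: 41 + 35 + 29 + 57 + ? → (2,4) = 175 − 162 = 13.
The remaining cell in column 1 is (5,1) = 175 − 148 = 27.
Column 4: 51 + 13 + 25 + 37 + ? = 175, so (5,4) = 49.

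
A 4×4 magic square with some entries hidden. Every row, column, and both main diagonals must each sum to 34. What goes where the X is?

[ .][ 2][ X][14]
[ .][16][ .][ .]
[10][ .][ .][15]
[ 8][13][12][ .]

7

From row 4, 34 − (8 + 13 + 12) gives (4,4) = 1.
Column 2 must total 34; the given cells sum to 31, so (3,2) = 3.
From column 4, 34 − (14 + 15 + 1) gives (2,4) = 4.
The remaining cell in anti-diagonal is (2,3) = 34 − 25 = 9.
From row 2, 34 − (16 + 9 + 4) gives (2,1) = 5.
Row 3 needs 34; the known cells sum to 28, so (3,3) = 6.
Column 1 needs 34; the known cells sum to 23, so (1,1) = 11.
Column 3 needs 34; the known cells sum to 27, so (1,3) = 7.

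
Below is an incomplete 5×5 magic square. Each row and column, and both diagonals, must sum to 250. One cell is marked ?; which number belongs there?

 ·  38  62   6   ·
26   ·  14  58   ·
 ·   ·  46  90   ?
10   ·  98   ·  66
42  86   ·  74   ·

Column 3 needs 250; the known cells sum to 220, so (5,3) = 30.
Column 4: 6 + 58 + 90 + 74 + ? = 250, so (4,4) = 22.
The remaining cell in row 4 is (4,2) = 250 − 196 = 54.
Row 5 needs 250; the known cells sum to 232, so (5,5) = 18.
Anti-diagonal needs 250; the known cells sum to 200, so (1,5) = 50.
Row 1 must total 250; the given cells sum to 156, so (1,1) = 94.
Column 1 must total 250; the given cells sum to 172, so (3,1) = 78.
The remaining cell in main diagonal is (2,2) = 250 − 180 = 70.
From row 2, 250 − (26 + 70 + 14 + 58) gives (2,5) = 82.
The remaining cell in column 2 is (3,2) = 250 − 248 = 2.
Column 5 must total 250; the given cells sum to 216, so (3,5) = 34.

34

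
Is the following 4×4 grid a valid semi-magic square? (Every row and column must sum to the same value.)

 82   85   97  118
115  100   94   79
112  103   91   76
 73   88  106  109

No — column 4 sums to 382 but row 2 sums to 388.

Row 1: 82 + 85 + 97 + 118 = 382.
Row 2: 115 + 100 + 94 + 79 = 388.
Row 3: 112 + 103 + 91 + 76 = 382.
Row 4: 73 + 88 + 106 + 109 = 376.
Column 1: 82 + 115 + 112 + 73 = 382.
Column 2: 85 + 100 + 103 + 88 = 376.
Column 3: 97 + 94 + 91 + 106 = 388.
Column 4: 118 + 79 + 76 + 109 = 382.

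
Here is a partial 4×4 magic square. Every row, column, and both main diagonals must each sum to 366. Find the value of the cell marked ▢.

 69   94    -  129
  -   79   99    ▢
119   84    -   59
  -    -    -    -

Row 1 needs 366; the known cells sum to 292, so (1,3) = 74.
Row 3 must total 366; the given cells sum to 262, so (3,3) = 104.
The remaining cell in column 2 is (4,2) = 366 − 257 = 109.
Column 3: 74 + 99 + 104 + ? = 366, so (4,3) = 89.
Main diagonal: 69 + 79 + 104 + ? = 366, so (4,4) = 114.
Anti-diagonal needs 366; the known cells sum to 312, so (4,1) = 54.
Column 1 needs 366; the known cells sum to 242, so (2,1) = 124.
The remaining cell in column 4 is (2,4) = 366 − 302 = 64.

64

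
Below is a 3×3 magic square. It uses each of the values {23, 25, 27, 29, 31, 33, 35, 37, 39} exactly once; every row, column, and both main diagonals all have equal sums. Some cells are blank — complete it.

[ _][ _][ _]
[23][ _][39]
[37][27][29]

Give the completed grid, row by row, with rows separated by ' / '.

The 9 entries sum to 279, so each line sums to 279/3 = 93.
Row 2 needs 93; the known cells sum to 62, so (2,2) = 31.
Column 1 needs 93; the known cells sum to 60, so (1,1) = 33.
Column 2: 31 + 27 + ? = 93, so (1,2) = 35.
The remaining cell in column 3 is (1,3) = 93 − 68 = 25.

33 35 25 / 23 31 39 / 37 27 29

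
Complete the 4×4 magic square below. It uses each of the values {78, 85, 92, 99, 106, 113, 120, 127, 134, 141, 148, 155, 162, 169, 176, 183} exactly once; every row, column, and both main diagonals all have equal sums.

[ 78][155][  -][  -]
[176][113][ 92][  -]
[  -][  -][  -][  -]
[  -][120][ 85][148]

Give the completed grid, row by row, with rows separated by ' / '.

The 16 entries sum to 2088, so each line sums to 2088/4 = 522.
From row 2, 522 − (176 + 113 + 92) gives (2,4) = 141.
Using row 4: 120 + 85 + 148 + ? → (4,1) = 522 − 353 = 169.
Using column 1: 78 + 176 + 169 + ? → (3,1) = 522 − 423 = 99.
Column 2 must total 522; the given cells sum to 388, so (3,2) = 134.
Main diagonal needs 522; the known cells sum to 339, so (3,3) = 183.
Anti-diagonal needs 522; the known cells sum to 395, so (1,4) = 127.
Row 1 must total 522; the given cells sum to 360, so (1,3) = 162.
From row 3, 522 − (99 + 134 + 183) gives (3,4) = 106.

78 155 162 127 / 176 113 92 141 / 99 134 183 106 / 169 120 85 148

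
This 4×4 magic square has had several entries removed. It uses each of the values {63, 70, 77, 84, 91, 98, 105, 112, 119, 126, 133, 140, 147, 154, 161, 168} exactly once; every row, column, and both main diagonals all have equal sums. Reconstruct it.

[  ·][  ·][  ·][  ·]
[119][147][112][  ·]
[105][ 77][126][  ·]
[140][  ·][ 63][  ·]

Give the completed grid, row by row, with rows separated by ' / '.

98 70 161 133 / 119 147 112 84 / 105 77 126 154 / 140 168 63 91

The 16 entries sum to 1848, so each line sums to 1848/4 = 462.
Row 2 needs 462; the known cells sum to 378, so (2,4) = 84.
From row 3, 462 − (105 + 77 + 126) gives (3,4) = 154.
From column 1, 462 − (119 + 105 + 140) gives (1,1) = 98.
Column 3 needs 462; the known cells sum to 301, so (1,3) = 161.
Main diagonal must total 462; the given cells sum to 371, so (4,4) = 91.
Using anti-diagonal: 112 + 77 + 140 + ? → (1,4) = 462 − 329 = 133.
Using row 1: 98 + 161 + 133 + ? → (1,2) = 462 − 392 = 70.
From row 4, 462 − (140 + 63 + 91) gives (4,2) = 168.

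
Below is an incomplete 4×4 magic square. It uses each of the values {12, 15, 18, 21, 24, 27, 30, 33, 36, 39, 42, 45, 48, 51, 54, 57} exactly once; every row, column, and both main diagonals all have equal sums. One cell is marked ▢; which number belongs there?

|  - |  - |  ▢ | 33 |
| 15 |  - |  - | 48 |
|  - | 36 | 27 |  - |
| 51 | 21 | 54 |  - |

The 16 entries sum to 552, so each line sums to 552/4 = 138.
Row 4: 51 + 21 + 54 + ? = 138, so (4,4) = 12.
The remaining cell in column 4 is (3,4) = 138 − 93 = 45.
Anti-diagonal must total 138; the given cells sum to 120, so (2,3) = 18.
Row 2 needs 138; the known cells sum to 81, so (2,2) = 57.
The remaining cell in row 3 is (3,1) = 138 − 108 = 30.
Column 1 must total 138; the given cells sum to 96, so (1,1) = 42.
The remaining cell in column 2 is (1,2) = 138 − 114 = 24.
Column 3 needs 138; the known cells sum to 99, so (1,3) = 39.

39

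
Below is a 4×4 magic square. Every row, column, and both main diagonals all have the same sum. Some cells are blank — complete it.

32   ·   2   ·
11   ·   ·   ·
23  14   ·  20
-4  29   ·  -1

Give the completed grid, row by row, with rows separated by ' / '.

32 -7 2 35 / 11 26 17 8 / 23 14 5 20 / -4 29 38 -1

Column 1 is already complete: 32 + 11 + 23 + -4 = 62, so that is the magic constant.
Row 3 needs 62; the known cells sum to 57, so (3,3) = 5.
From row 4, 62 − (-4 + 29 + (-1)) gives (4,3) = 38.
Column 3 needs 62; the known cells sum to 45, so (2,3) = 17.
Main diagonal: 32 + 5 + (-1) + ? = 62, so (2,2) = 26.
Using anti-diagonal: 17 + 14 + (-4) + ? → (1,4) = 62 − 27 = 35.
Row 1 needs 62; the known cells sum to 69, so (1,2) = -7.
The remaining cell in row 2 is (2,4) = 62 − 54 = 8.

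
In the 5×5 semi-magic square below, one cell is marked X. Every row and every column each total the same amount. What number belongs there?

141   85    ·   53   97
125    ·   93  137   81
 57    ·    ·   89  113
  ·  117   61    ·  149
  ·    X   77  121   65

133

Column 5 is complete and sums to 505; that is the magic constant.
Using row 1: 141 + 85 + 53 + 97 + ? → (1,3) = 505 − 376 = 129.
Row 2 needs 505; the known cells sum to 436, so (2,2) = 69.
From column 3, 505 − (129 + 93 + 61 + 77) gives (3,3) = 145.
Column 4 needs 505; the known cells sum to 400, so (4,4) = 105.
Using row 3: 57 + 145 + 89 + 113 + ? → (3,2) = 505 − 404 = 101.
Row 4 needs 505; the known cells sum to 432, so (4,1) = 73.
Column 1 needs 505; the known cells sum to 396, so (5,1) = 109.
The remaining cell in column 2 is (5,2) = 505 − 372 = 133.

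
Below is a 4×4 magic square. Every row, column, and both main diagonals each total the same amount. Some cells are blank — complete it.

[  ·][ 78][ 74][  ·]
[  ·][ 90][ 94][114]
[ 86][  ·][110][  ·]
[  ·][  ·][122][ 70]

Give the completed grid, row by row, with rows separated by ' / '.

130 78 74 118 / 102 90 94 114 / 86 106 110 98 / 82 126 122 70

Column 3 is already complete: 74 + 94 + 110 + 122 = 400, so that is the magic constant.
Using row 2: 90 + 94 + 114 + ? → (2,1) = 400 − 298 = 102.
Main diagonal must total 400; the given cells sum to 270, so (1,1) = 130.
Row 1: 130 + 78 + 74 + ? = 400, so (1,4) = 118.
The remaining cell in column 1 is (4,1) = 400 − 318 = 82.
The remaining cell in column 4 is (3,4) = 400 − 302 = 98.
Using anti-diagonal: 118 + 94 + 82 + ? → (3,2) = 400 − 294 = 106.
The remaining cell in row 4 is (4,2) = 400 − 274 = 126.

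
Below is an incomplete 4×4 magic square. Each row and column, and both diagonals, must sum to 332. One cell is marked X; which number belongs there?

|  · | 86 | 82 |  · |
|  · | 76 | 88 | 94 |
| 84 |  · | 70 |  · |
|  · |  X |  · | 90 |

72

Using row 2: 76 + 88 + 94 + ? → (2,1) = 332 − 258 = 74.
Using column 3: 82 + 88 + 70 + ? → (4,3) = 332 − 240 = 92.
The remaining cell in main diagonal is (1,1) = 332 − 236 = 96.
From row 1, 332 − (96 + 86 + 82) gives (1,4) = 68.
Column 1 must total 332; the given cells sum to 254, so (4,1) = 78.
Column 4 needs 332; the known cells sum to 252, so (3,4) = 80.
Using anti-diagonal: 68 + 88 + 78 + ? → (3,2) = 332 − 234 = 98.
Row 4: 78 + 92 + 90 + ? = 332, so (4,2) = 72.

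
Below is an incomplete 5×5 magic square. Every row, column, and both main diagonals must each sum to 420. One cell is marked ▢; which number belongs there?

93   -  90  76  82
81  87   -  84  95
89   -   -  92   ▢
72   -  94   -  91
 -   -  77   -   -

78

Row 1 needs 420; the known cells sum to 341, so (1,2) = 79.
Using row 2: 81 + 87 + 84 + 95 + ? → (2,3) = 420 − 347 = 73.
From column 1, 420 − (93 + 81 + 89 + 72) gives (5,1) = 85.
From column 3, 420 − (90 + 73 + 94 + 77) gives (3,3) = 86.
Anti-diagonal needs 420; the known cells sum to 337, so (4,2) = 83.
Row 4 must total 420; the given cells sum to 340, so (4,4) = 80.
Column 4: 76 + 84 + 92 + 80 + ? = 420, so (5,4) = 88.
Using main diagonal: 93 + 87 + 86 + 80 + ? → (5,5) = 420 − 346 = 74.
Using row 5: 85 + 77 + 88 + 74 + ? → (5,2) = 420 − 324 = 96.
Column 2 needs 420; the known cells sum to 345, so (3,2) = 75.
Column 5 must total 420; the given cells sum to 342, so (3,5) = 78.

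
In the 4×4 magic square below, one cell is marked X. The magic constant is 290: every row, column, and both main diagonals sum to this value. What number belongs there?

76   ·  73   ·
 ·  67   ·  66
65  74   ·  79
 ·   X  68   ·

The remaining cell in row 3 is (3,3) = 290 − 218 = 72.
Column 3: 73 + 72 + 68 + ? = 290, so (2,3) = 77.
Using main diagonal: 76 + 67 + 72 + ? → (4,4) = 290 − 215 = 75.
Row 2 must total 290; the given cells sum to 210, so (2,1) = 80.
From column 1, 290 − (76 + 80 + 65) gives (4,1) = 69.
Column 4 needs 290; the known cells sum to 220, so (1,4) = 70.
Row 1: 76 + 73 + 70 + ? = 290, so (1,2) = 71.
The remaining cell in row 4 is (4,2) = 290 − 212 = 78.

78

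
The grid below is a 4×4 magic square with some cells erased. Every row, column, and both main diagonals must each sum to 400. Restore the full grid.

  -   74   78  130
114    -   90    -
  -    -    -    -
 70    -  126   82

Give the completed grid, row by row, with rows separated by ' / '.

From row 1, 400 − (74 + 78 + 130) gives (1,1) = 118.
Using row 4: 70 + 126 + 82 + ? → (4,2) = 400 − 278 = 122.
The remaining cell in column 1 is (3,1) = 400 − 302 = 98.
Column 3: 78 + 90 + 126 + ? = 400, so (3,3) = 106.
The remaining cell in main diagonal is (2,2) = 400 − 306 = 94.
Using anti-diagonal: 130 + 90 + 70 + ? → (3,2) = 400 − 290 = 110.
From row 2, 400 − (114 + 94 + 90) gives (2,4) = 102.
Using row 3: 98 + 110 + 106 + ? → (3,4) = 400 − 314 = 86.

118 74 78 130 / 114 94 90 102 / 98 110 106 86 / 70 122 126 82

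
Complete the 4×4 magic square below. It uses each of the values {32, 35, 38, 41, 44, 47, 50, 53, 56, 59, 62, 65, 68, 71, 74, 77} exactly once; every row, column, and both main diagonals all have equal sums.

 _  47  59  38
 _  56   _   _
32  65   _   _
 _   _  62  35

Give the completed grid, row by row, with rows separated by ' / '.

74 47 59 38 / 41 56 44 77 / 32 65 53 68 / 71 50 62 35

The 16 entries sum to 872, so each line sums to 872/4 = 218.
Using row 1: 47 + 59 + 38 + ? → (1,1) = 218 − 144 = 74.
The remaining cell in column 2 is (4,2) = 218 − 168 = 50.
From main diagonal, 218 − (74 + 56 + 35) gives (3,3) = 53.
Using row 3: 32 + 65 + 53 + ? → (3,4) = 218 − 150 = 68.
The remaining cell in row 4 is (4,1) = 218 − 147 = 71.
Column 1 must total 218; the given cells sum to 177, so (2,1) = 41.
Column 3: 59 + 53 + 62 + ? = 218, so (2,3) = 44.
The remaining cell in column 4 is (2,4) = 218 − 141 = 77.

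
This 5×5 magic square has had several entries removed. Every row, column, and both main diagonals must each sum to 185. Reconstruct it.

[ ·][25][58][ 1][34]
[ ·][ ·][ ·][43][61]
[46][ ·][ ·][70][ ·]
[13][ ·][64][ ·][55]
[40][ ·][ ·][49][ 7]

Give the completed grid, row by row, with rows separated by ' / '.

67 25 58 1 34 / 19 52 10 43 61 / 46 4 37 70 28 / 13 31 64 22 55 / 40 73 16 49 7

Row 1 needs 185; the known cells sum to 118, so (1,1) = 67.
Column 1: 67 + 46 + 13 + 40 + ? = 185, so (2,1) = 19.
Column 4: 1 + 43 + 70 + 49 + ? = 185, so (4,4) = 22.
The remaining cell in column 5 is (3,5) = 185 − 157 = 28.
Row 4 needs 185; the known cells sum to 154, so (4,2) = 31.
Anti-diagonal needs 185; the known cells sum to 148, so (3,3) = 37.
From row 3, 185 − (46 + 37 + 70 + 28) gives (3,2) = 4.
From main diagonal, 185 − (67 + 37 + 22 + 7) gives (2,2) = 52.
The remaining cell in row 2 is (2,3) = 185 − 175 = 10.
The remaining cell in column 2 is (5,2) = 185 − 112 = 73.
Column 3 needs 185; the known cells sum to 169, so (5,3) = 16.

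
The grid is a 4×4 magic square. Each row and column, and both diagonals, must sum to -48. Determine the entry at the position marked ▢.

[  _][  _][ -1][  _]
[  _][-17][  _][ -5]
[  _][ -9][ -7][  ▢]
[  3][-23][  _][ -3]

-13

From row 4, -48 − (3 + (-23) + (-3)) gives (4,3) = -25.
From column 2, -48 − (-17 + (-9) + (-23)) gives (1,2) = 1.
Column 3: -1 + (-7) + (-25) + ? = -48, so (2,3) = -15.
Main diagonal needs -48; the known cells sum to -27, so (1,1) = -21.
From anti-diagonal, -48 − (-15 + (-9) + 3) gives (1,4) = -27.
From row 2, -48 − (-17 + (-15) + (-5)) gives (2,1) = -11.
Column 1: -21 + (-11) + 3 + ? = -48, so (3,1) = -19.
Column 4 needs -48; the known cells sum to -35, so (3,4) = -13.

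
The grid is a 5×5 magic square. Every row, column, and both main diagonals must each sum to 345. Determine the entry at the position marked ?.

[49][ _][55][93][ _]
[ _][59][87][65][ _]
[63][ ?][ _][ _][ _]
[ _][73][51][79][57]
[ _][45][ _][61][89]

91

The remaining cell in row 4 is (4,1) = 345 − 260 = 85.
Column 4 must total 345; the given cells sum to 298, so (3,4) = 47.
The remaining cell in main diagonal is (3,3) = 345 − 276 = 69.
From column 3, 345 − (55 + 87 + 69 + 51) gives (5,3) = 83.
Using row 5: 45 + 83 + 61 + 89 + ? → (5,1) = 345 − 278 = 67.
Using column 1: 49 + 63 + 85 + 67 + ? → (2,1) = 345 − 264 = 81.
Anti-diagonal needs 345; the known cells sum to 274, so (1,5) = 71.
From row 1, 345 − (49 + 55 + 93 + 71) gives (1,2) = 77.
Row 2: 81 + 59 + 87 + 65 + ? = 345, so (2,5) = 53.
Using column 2: 77 + 59 + 73 + 45 + ? → (3,2) = 345 − 254 = 91.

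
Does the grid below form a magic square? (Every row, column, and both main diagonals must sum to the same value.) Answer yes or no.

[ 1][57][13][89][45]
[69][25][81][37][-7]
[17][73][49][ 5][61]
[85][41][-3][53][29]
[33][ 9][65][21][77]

Yes

Row 1: 1 + 57 + 13 + 89 + 45 = 205.
Row 2: 69 + 25 + 81 + 37 + (-7) = 205.
Row 3: 17 + 73 + 49 + 5 + 61 = 205.
Row 4: 85 + 41 + (-3) + 53 + 29 = 205.
Row 5: 33 + 9 + 65 + 21 + 77 = 205.
Column 1: 1 + 69 + 17 + 85 + 33 = 205.
Column 2: 57 + 25 + 73 + 41 + 9 = 205.
Column 3: 13 + 81 + 49 + (-3) + 65 = 205.
Column 4: 89 + 37 + 5 + 53 + 21 = 205.
Column 5: 45 + (-7) + 61 + 29 + 77 = 205.
Main diagonal: 1 + 25 + 49 + 53 + 77 = 205.
Anti-diagonal: 45 + 37 + 49 + 41 + 33 = 205.
All lines sum to 205.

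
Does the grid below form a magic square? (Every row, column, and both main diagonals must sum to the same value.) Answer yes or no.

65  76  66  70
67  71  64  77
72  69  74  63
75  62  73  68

No — row 1 sums to 277 but row 3 sums to 278.

Row 1: 65 + 76 + 66 + 70 = 277.
Row 2: 67 + 71 + 64 + 77 = 279.
Row 3: 72 + 69 + 74 + 63 = 278.
Row 4: 75 + 62 + 73 + 68 = 278.
Column 1: 65 + 67 + 72 + 75 = 279.
Column 2: 76 + 71 + 69 + 62 = 278.
Column 3: 66 + 64 + 74 + 73 = 277.
Column 4: 70 + 77 + 63 + 68 = 278.
Main diagonal: 65 + 71 + 74 + 68 = 278.
Anti-diagonal: 70 + 64 + 69 + 75 = 278.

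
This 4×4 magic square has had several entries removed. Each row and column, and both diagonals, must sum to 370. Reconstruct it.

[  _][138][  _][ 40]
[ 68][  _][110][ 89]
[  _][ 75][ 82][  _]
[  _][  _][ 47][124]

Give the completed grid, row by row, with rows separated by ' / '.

Row 2 needs 370; the known cells sum to 267, so (2,2) = 103.
Column 2: 138 + 103 + 75 + ? = 370, so (4,2) = 54.
Using column 3: 110 + 82 + 47 + ? → (1,3) = 370 − 239 = 131.
Column 4 must total 370; the given cells sum to 253, so (3,4) = 117.
From main diagonal, 370 − (103 + 82 + 124) gives (1,1) = 61.
Using anti-diagonal: 40 + 110 + 75 + ? → (4,1) = 370 − 225 = 145.
Row 3 needs 370; the known cells sum to 274, so (3,1) = 96.

61 138 131 40 / 68 103 110 89 / 96 75 82 117 / 145 54 47 124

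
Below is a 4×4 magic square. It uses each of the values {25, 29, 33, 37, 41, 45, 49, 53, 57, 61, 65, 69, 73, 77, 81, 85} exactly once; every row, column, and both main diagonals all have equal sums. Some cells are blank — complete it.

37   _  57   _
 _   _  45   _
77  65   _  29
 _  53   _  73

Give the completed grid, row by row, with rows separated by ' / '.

37 41 57 85 / 81 61 45 33 / 77 65 49 29 / 25 53 69 73

The 16 entries sum to 880, so each line sums to 880/4 = 220.
Row 3 must total 220; the given cells sum to 171, so (3,3) = 49.
Column 3 needs 220; the known cells sum to 151, so (4,3) = 69.
From main diagonal, 220 − (37 + 49 + 73) gives (2,2) = 61.
Row 4: 53 + 69 + 73 + ? = 220, so (4,1) = 25.
The remaining cell in column 1 is (2,1) = 220 − 139 = 81.
Using column 2: 61 + 65 + 53 + ? → (1,2) = 220 − 179 = 41.
From anti-diagonal, 220 − (45 + 65 + 25) gives (1,4) = 85.
From row 2, 220 − (81 + 61 + 45) gives (2,4) = 33.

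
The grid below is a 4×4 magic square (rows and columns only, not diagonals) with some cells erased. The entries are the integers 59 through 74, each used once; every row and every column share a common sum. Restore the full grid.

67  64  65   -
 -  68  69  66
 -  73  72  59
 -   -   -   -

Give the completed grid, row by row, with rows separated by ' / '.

The entries are 59 through 74, which sum to 1064, so each line sums to 1064/4 = 266.
Using row 1: 67 + 64 + 65 + ? → (1,4) = 266 − 196 = 70.
Using row 2: 68 + 69 + 66 + ? → (2,1) = 266 − 203 = 63.
Row 3 must total 266; the given cells sum to 204, so (3,1) = 62.
From column 1, 266 − (67 + 63 + 62) gives (4,1) = 74.
Column 2 needs 266; the known cells sum to 205, so (4,2) = 61.
The remaining cell in column 3 is (4,3) = 266 − 206 = 60.
Column 4 must total 266; the given cells sum to 195, so (4,4) = 71.

67 64 65 70 / 63 68 69 66 / 62 73 72 59 / 74 61 60 71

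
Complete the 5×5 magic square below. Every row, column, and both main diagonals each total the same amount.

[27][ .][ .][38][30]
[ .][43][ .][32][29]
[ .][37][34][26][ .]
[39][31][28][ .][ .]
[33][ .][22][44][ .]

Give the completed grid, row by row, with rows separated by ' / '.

27 24 41 38 30 / 21 43 35 32 29 / 40 37 34 26 23 / 39 31 28 20 42 / 33 25 22 44 36

Anti-diagonal is already complete: 30 + 32 + 34 + 31 + 33 = 160, so that is the magic constant.
Column 4 needs 160; the known cells sum to 140, so (4,4) = 20.
From main diagonal, 160 − (27 + 43 + 34 + 20) gives (5,5) = 36.
Row 4 must total 160; the given cells sum to 118, so (4,5) = 42.
Row 5 must total 160; the given cells sum to 135, so (5,2) = 25.
The remaining cell in column 2 is (1,2) = 160 − 136 = 24.
Column 5 needs 160; the known cells sum to 137, so (3,5) = 23.
Row 1: 27 + 24 + 38 + 30 + ? = 160, so (1,3) = 41.
From row 3, 160 − (37 + 34 + 26 + 23) gives (3,1) = 40.
Column 1: 27 + 40 + 39 + 33 + ? = 160, so (2,1) = 21.
The remaining cell in column 3 is (2,3) = 160 − 125 = 35.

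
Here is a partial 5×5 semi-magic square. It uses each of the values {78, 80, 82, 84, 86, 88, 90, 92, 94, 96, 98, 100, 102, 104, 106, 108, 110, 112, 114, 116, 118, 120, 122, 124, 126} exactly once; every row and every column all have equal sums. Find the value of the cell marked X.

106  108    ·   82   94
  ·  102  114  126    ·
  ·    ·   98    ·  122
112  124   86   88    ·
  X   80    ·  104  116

The 25 entries sum to 2550, so each line sums to 2550/5 = 510.
Row 1 must total 510; the given cells sum to 390, so (1,3) = 120.
Using row 4: 112 + 124 + 86 + 88 + ? → (4,5) = 510 − 410 = 100.
Column 2 needs 510; the known cells sum to 414, so (3,2) = 96.
Using column 3: 120 + 114 + 98 + 86 + ? → (5,3) = 510 − 418 = 92.
Column 4: 82 + 126 + 88 + 104 + ? = 510, so (3,4) = 110.
Column 5 needs 510; the known cells sum to 432, so (2,5) = 78.
Row 2 needs 510; the known cells sum to 420, so (2,1) = 90.
From row 3, 510 − (96 + 98 + 110 + 122) gives (3,1) = 84.
Row 5: 80 + 92 + 104 + 116 + ? = 510, so (5,1) = 118.

118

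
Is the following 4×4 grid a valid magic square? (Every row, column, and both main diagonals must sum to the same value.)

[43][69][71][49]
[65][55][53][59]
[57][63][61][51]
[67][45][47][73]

Yes

Row 1: 43 + 69 + 71 + 49 = 232.
Row 2: 65 + 55 + 53 + 59 = 232.
Row 3: 57 + 63 + 61 + 51 = 232.
Row 4: 67 + 45 + 47 + 73 = 232.
Column 1: 43 + 65 + 57 + 67 = 232.
Column 2: 69 + 55 + 63 + 45 = 232.
Column 3: 71 + 53 + 61 + 47 = 232.
Column 4: 49 + 59 + 51 + 73 = 232.
Main diagonal: 43 + 55 + 61 + 73 = 232.
Anti-diagonal: 49 + 53 + 63 + 67 = 232.
All lines sum to 232.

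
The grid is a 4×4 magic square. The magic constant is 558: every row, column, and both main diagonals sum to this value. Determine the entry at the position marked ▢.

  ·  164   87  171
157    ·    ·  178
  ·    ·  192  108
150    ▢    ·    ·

122

Row 1 must total 558; the given cells sum to 422, so (1,1) = 136.
Using column 1: 136 + 157 + 150 + ? → (3,1) = 558 − 443 = 115.
Column 4: 171 + 178 + 108 + ? = 558, so (4,4) = 101.
From main diagonal, 558 − (136 + 192 + 101) gives (2,2) = 129.
Row 2 must total 558; the given cells sum to 464, so (2,3) = 94.
Row 3 needs 558; the known cells sum to 415, so (3,2) = 143.
Column 2 must total 558; the given cells sum to 436, so (4,2) = 122.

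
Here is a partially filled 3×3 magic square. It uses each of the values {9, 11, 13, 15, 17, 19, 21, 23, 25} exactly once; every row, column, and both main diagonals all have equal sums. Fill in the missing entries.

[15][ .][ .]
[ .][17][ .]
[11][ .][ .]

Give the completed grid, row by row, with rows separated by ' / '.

15 13 23 / 25 17 9 / 11 21 19

The 9 entries sum to 153, so each line sums to 153/3 = 51.
Using column 1: 15 + 11 + ? → (2,1) = 51 − 26 = 25.
From main diagonal, 51 − (15 + 17) gives (3,3) = 19.
The remaining cell in anti-diagonal is (1,3) = 51 − 28 = 23.
From row 1, 51 − (15 + 23) gives (1,2) = 13.
Using row 2: 25 + 17 + ? → (2,3) = 51 − 42 = 9.
Row 3: 11 + 19 + ? = 51, so (3,2) = 21.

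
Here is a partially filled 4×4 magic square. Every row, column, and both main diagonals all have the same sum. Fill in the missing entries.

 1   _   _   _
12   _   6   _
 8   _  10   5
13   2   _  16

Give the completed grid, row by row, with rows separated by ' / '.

1 14 15 4 / 12 7 6 9 / 8 11 10 5 / 13 2 3 16

Column 1 is already complete: 1 + 12 + 8 + 13 = 34, so that is the magic constant.
The remaining cell in row 3 is (3,2) = 34 − 23 = 11.
From row 4, 34 − (13 + 2 + 16) gives (4,3) = 3.
The remaining cell in column 3 is (1,3) = 34 − 19 = 15.
Main diagonal must total 34; the given cells sum to 27, so (2,2) = 7.
The remaining cell in anti-diagonal is (1,4) = 34 − 30 = 4.
Row 1: 1 + 15 + 4 + ? = 34, so (1,2) = 14.
Row 2 needs 34; the known cells sum to 25, so (2,4) = 9.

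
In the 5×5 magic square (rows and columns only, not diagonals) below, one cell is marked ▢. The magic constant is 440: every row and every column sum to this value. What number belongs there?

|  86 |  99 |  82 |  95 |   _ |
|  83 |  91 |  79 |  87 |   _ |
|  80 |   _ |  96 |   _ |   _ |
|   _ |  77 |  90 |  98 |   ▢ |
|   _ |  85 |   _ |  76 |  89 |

Using row 1: 86 + 99 + 82 + 95 + ? → (1,5) = 440 − 362 = 78.
Row 2 must total 440; the given cells sum to 340, so (2,5) = 100.
Column 2 must total 440; the given cells sum to 352, so (3,2) = 88.
The remaining cell in column 3 is (5,3) = 440 − 347 = 93.
Column 4 needs 440; the known cells sum to 356, so (3,4) = 84.
Using row 3: 80 + 88 + 96 + 84 + ? → (3,5) = 440 − 348 = 92.
Row 5 needs 440; the known cells sum to 343, so (5,1) = 97.
Column 1 needs 440; the known cells sum to 346, so (4,1) = 94.
Using column 5: 78 + 100 + 92 + 89 + ? → (4,5) = 440 − 359 = 81.

81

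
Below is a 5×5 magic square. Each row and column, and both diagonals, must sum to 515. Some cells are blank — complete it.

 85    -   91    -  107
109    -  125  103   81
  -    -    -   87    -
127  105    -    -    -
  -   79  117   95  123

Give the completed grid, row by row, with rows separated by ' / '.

85 113 91 119 107 / 109 97 125 103 81 / 93 121 99 87 115 / 127 105 83 111 89 / 101 79 117 95 123

Row 2 must total 515; the given cells sum to 418, so (2,2) = 97.
From row 5, 515 − (79 + 117 + 95 + 123) gives (5,1) = 101.
The remaining cell in column 1 is (3,1) = 515 − 422 = 93.
Using anti-diagonal: 107 + 103 + 105 + 101 + ? → (3,3) = 515 − 416 = 99.
Column 3 needs 515; the known cells sum to 432, so (4,3) = 83.
Main diagonal needs 515; the known cells sum to 404, so (4,4) = 111.
Using row 4: 127 + 105 + 83 + 111 + ? → (4,5) = 515 − 426 = 89.
Column 4 needs 515; the known cells sum to 396, so (1,4) = 119.
From column 5, 515 − (107 + 81 + 89 + 123) gives (3,5) = 115.
Row 1 must total 515; the given cells sum to 402, so (1,2) = 113.
Row 3: 93 + 99 + 87 + 115 + ? = 515, so (3,2) = 121.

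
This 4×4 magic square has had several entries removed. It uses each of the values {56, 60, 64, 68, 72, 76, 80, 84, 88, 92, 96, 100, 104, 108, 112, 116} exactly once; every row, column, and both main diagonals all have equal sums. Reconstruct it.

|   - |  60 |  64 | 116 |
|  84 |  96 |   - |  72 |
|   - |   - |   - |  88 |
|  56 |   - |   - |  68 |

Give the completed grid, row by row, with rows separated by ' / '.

104 60 64 116 / 84 96 92 72 / 100 80 76 88 / 56 108 112 68

The 16 entries sum to 1376, so each line sums to 1376/4 = 344.
Row 1 needs 344; the known cells sum to 240, so (1,1) = 104.
Row 2 needs 344; the known cells sum to 252, so (2,3) = 92.
From column 1, 344 − (104 + 84 + 56) gives (3,1) = 100.
The remaining cell in main diagonal is (3,3) = 344 − 268 = 76.
The remaining cell in anti-diagonal is (3,2) = 344 − 264 = 80.
The remaining cell in column 2 is (4,2) = 344 − 236 = 108.
Column 3: 64 + 92 + 76 + ? = 344, so (4,3) = 112.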